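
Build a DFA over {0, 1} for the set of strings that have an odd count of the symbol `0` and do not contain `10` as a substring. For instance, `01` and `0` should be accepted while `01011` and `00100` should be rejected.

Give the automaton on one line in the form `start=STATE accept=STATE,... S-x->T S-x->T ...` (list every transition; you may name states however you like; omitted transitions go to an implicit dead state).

Build one automaton per condition and run them in lockstep. The first has 2 states tracking the count of `0`s modulo 2; the second has 3 states tracking partial matches of the forbidden pattern `10`. A product state is a pair (one from each), accepting exactly when both do.
With 6 states:
       0  1 
>  A   B  C 
 * B   A  D 
   C   E  C 
 * D   F  D 
   E   F  E 
   F   E  F 
(> = start, * = accepting)

start=A accept=B,D A-0->B A-1->C B-0->A B-1->D C-0->E C-1->C D-0->F D-1->D E-0->F E-1->E F-0->E F-1->F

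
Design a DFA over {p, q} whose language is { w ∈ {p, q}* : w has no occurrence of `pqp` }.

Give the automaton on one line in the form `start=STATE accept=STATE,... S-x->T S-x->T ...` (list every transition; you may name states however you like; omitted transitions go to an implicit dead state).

start=S0 accept=S0,S1,S2 S0-p->S1 S0-q->S0 S1-p->S1 S1-q->S2 S2-p->S3 S2-q->S0 S3-p->S3 S3-q->S3

This is the complement of 'contains `pqp`'. Use the same substring-matching states — S0 through S3 holding how much of `pqp` has just been matched — but flip the accepting set: everything except the trap S3 accepts.
        p   q  
>* S0   S1  S0 
 * S1   S1  S2 
 * S2   S3  S0 
   S3   S3  S3 
(> = start, * = accepting)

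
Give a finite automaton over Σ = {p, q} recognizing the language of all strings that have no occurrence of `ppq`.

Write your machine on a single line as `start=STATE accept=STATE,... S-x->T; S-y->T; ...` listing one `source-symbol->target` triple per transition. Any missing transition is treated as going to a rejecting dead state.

start=S0; accept=S0,S1,S2; S0-p->S1; S0-q->S0; S1-p->S2; S1-q->S0; S2-p->S2; S2-q->S3; S3-p->S3; S3-q->S3

This is the complement of 'contains `ppq`'. Use the same substring-matching states — S0 through S3 holding how much of `ppq` has just been matched — but flip the accepting set: everything except the trap S3 accepts.
A 4-state machine:
        p   q  
>* S0   S1  S0 
 * S1   S2  S0 
 * S2   S2  S3 
   S3   S3  S3 
(> = start, * = accepting)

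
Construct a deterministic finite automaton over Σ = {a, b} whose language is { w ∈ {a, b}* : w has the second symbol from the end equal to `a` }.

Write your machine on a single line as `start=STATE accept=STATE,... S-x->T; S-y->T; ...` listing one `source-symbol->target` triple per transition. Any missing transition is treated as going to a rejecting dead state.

start=q0; accept=q3,q4; q0-a->q1; q0-b->q2; q1-a->q3; q1-b->q4; q2-a->q5; q2-b->q6; q3-a->q3; q3-b->q4; q4-a->q5; q4-b->q6; q5-a->q3; q5-b->q4; q6-a->q5; q6-b->q6

Because acceptance depends on a position counted from the end, the machine has to buffer the most recent 2 symbols. Make each state the string of the last up-to-2 symbols read; on input `x` shift the window left and append `x`. Accept when the buffered window has length 2 and begins with `a`.
With 7 states:
        a   b  
>  q0   q1  q2 
   q1   q3  q4 
   q2   q5  q6 
 * q3   q3  q4 
 * q4   q5  q6 
   q5   q3  q4 
   q6   q5  q6 
(> = start, * = accepting)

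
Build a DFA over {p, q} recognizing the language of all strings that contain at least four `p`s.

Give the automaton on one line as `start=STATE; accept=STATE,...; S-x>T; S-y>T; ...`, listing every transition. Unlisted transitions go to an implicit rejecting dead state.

Only the number of `p`s matters, and only up to 5. Make a chain S0 → S1 → S2 → S3 → S4 → S5 advanced by each `p` (with S5 absorbing); every other symbol self-loops. The accepting set is {S4, S5}.
A 6-state machine:
        p   q  
>  S0   S1  S0 
   S1   S2  S1 
   S2   S3  S2 
   S3   S4  S3 
 * S4   S5  S4 
 * S5   S5  S5 
(> = start, * = accepting)

start=S0; accept=S4,S5; S0-p>S1; S0-q>S0; S1-p>S2; S1-q>S1; S2-p>S3; S2-q>S2; S3-p>S4; S3-q>S3; S4-p>S5; S4-q>S4; S5-p>S5; S5-q>S5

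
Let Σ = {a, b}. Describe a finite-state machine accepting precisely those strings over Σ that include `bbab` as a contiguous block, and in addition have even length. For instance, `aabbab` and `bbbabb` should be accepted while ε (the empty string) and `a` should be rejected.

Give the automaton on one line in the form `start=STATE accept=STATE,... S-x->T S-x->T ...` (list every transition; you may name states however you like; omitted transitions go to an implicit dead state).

start=q0 accept=q8 q0-a->q1 q0-b->q2 q1-a->q0 q1-b->q3 q2-a->q0 q2-b->q4 q3-a->q1 q3-b->q5 q4-a->q6 q4-b->q5 q5-a->q7 q5-b->q4 q6-a->q0 q6-b->q8 q7-a->q1 q7-b->q9 q8-a->q9 q8-b->q9 q9-a->q8 q9-b->q8

Handle the two conditions separately and then intersect. The first has 5 states tracking whether and how much of `bbab` has been seen; the second has 2 states tracking the input length modulo 2. A product state is a pair (one from each), accepting exactly when both do.
A 10-state machine:
        a   b  
>  q0   q1  q2 
   q1   q0  q3 
   q2   q0  q4 
   q3   q1  q5 
   q4   q6  q5 
   q5   q7  q4 
   q6   q0  q8 
   q7   q1  q9 
 * q8   q9  q9 
   q9   q8  q8 
(> = start, * = accepting)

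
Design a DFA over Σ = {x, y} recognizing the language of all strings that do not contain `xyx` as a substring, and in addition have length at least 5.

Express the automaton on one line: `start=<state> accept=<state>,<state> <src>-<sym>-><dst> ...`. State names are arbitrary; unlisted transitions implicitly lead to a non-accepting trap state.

start=q0 accept=q13,q14,q15 q0-x->q1 q0-y->q2 q1-x->q3 q1-y->q4 q2-x->q3 q2-y->q5 q3-x->q6 q3-y->q7 q4-x->q8 q4-y->q9 q5-x->q6 q5-y->q9 q6-x->q10 q6-y->q11 q7-x->q8 q7-y->q12 q8-x->q8 q8-y->q8 q9-x->q10 q9-y->q12 q10-x->q13 q10-y->q14 q11-x->q8 q11-y->q15 q12-x->q13 q12-y->q15 q13-x->q13 q13-y->q14 q14-x->q8 q14-y->q15 q15-x->q13 q15-y->q15

Handle the two conditions separately and then intersect. One (4 states) tracks partial matches of the forbidden pattern `xyx`; the other (7 states) tracks the input length, saturating at 6. Each combined state is a pair, one component from each; accept when both components accept. After merging equivalent states the machine shrinks.
With 16 states:
          x    y  
>  q0     q1   q2 
   q1     q3   q4 
   q2     q3   q5 
   q3     q6   q7 
   q4     q8   q9 
   q5     q6   q9 
   q6    q10  q11 
   q7     q8  q12 
   q8     q8   q8 
   q9    q10  q12 
   q10   q13  q14 
   q11    q8  q15 
   q12   q13  q15 
 * q13   q13  q14 
 * q14    q8  q15 
 * q15   q13  q15 
(> = start, * = accepting)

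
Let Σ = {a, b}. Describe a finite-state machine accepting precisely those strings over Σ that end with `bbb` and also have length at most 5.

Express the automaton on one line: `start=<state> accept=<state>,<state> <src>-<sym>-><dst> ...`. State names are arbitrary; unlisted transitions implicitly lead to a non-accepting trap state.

start=q0 accept=q9,q11,q12 q0-a->q1 q0-b->q2 q1-a->q3 q1-b->q4 q2-a->q3 q2-b->q5 q3-a->q6 q3-b->q7 q4-a->q6 q4-b->q8 q5-a->q6 q5-b->q9 q6-a->q6 q6-b->q6 q7-a->q6 q7-b->q10 q8-a->q6 q8-b->q11 q9-a->q6 q9-b->q11 q10-a->q6 q10-b->q12 q11-a->q6 q11-b->q12 q12-a->q6 q12-b->q6

Build one automaton per condition and run them in lockstep. The first has 4 states tracking how much of the suffix `bbb` has currently been matched; the second has 7 states tracking the input length, saturating at 6. A product state is a pair (one from each), accepting exactly when both do. Equivalent product states are then merged.
          a    b  
>  q0     q1   q2 
   q1     q3   q4 
   q2     q3   q5 
   q3     q6   q7 
   q4     q6   q8 
   q5     q6   q9 
   q6     q6   q6 
   q7     q6  q10 
   q8     q6  q11 
 * q9     q6  q11 
   q10    q6  q12 
 * q11    q6  q12 
 * q12    q6   q6 
(> = start, * = accepting)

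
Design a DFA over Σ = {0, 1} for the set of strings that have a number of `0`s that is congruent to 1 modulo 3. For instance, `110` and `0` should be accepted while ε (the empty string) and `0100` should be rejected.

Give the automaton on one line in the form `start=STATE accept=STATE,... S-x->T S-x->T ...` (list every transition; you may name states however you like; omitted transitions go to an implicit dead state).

start=q0 accept=q1 q0-0->q1 q0-1->q0 q1-0->q2 q1-1->q1 q2-0->q0 q2-1->q2

Keep the running count of `0`s modulo 3: each `0` advances along the cycle q0 → q1 → q2 → q0 while other symbols loop. Accept at q1.
With 3 states:
        0   1  
>  q0   q1  q0 
 * q1   q2  q1 
   q2   q0  q2 
(> = start, * = accepting)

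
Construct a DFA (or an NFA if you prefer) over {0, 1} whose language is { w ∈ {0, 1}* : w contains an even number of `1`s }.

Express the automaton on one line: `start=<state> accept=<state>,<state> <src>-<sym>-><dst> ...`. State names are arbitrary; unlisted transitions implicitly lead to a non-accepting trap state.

Keep the running count of `1`s modulo 2: each `1` advances along the cycle q0 → q1 → q0 while other symbols loop. Accept at q0.
A 2-state machine:
        0   1  
>* q0   q0  q1 
   q1   q1  q0 
(> = start, * = accepting)

start=q0 accept=q0 q0-0->q0 q0-1->q1 q1-0->q1 q1-1->q0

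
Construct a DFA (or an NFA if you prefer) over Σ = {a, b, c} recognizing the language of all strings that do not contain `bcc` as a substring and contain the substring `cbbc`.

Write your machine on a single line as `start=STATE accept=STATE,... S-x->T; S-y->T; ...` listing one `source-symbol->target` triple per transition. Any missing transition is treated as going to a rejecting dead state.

start=q0; accept=q7,q8,q9; q0-a->q0; q0-b->q1; q0-c->q2; q1-a->q0; q1-b->q1; q1-c->q3; q2-a->q0; q2-b->q4; q2-c->q2; q3-a->q0; q3-b->q4; q3-c->q5; q4-a->q0; q4-b->q6; q4-c->q3; q5-a->q5; q5-b->q5; q5-c->q5; q6-a->q0; q6-b->q1; q6-c->q7; q7-a->q8; q7-b->q9; q7-c->q5; q8-a->q8; q8-b->q9; q8-c->q8; q9-a->q8; q9-b->q9; q9-c->q7

Handle the two conditions separately and then intersect. The first has 4 states tracking partial matches of the forbidden pattern `bcc`; the second has 5 states tracking whether and how much of `cbbc` has been seen. A product state is a pair (one from each), accepting exactly when both do. Equivalent product states are then merged.
A 10-state machine:
        a   b   c  
>  q0   q0  q1  q2 
   q1   q0  q1  q3 
   q2   q0  q4  q2 
   q3   q0  q4  q5 
   q4   q0  q6  q3 
   q5   q5  q5  q5 
   q6   q0  q1  q7 
 * q7   q8  q9  q5 
 * q8   q8  q9  q8 
 * q9   q8  q9  q7 
(> = start, * = accepting)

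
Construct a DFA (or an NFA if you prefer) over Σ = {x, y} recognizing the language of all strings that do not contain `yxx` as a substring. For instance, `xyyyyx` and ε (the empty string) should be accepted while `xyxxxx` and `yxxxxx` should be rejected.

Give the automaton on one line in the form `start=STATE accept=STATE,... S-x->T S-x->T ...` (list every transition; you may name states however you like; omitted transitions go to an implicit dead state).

start=q0 accept=q0,q1,q2 q0-x->q0 q0-y->q1 q1-x->q2 q1-y->q1 q2-x->q3 q2-y->q1 q3-x->q3 q3-y->q3

Track partial matches of the forbidden pattern `yxx`. State q3 is a dead state reached once `yxx` has occurred; every other state accepts. q0 means no part of `yxx` is currently matched.
A 4-state machine:
        x   y  
>* q0   q0  q1 
 * q1   q2  q1 
 * q2   q3  q1 
   q3   q3  q3 
(> = start, * = accepting)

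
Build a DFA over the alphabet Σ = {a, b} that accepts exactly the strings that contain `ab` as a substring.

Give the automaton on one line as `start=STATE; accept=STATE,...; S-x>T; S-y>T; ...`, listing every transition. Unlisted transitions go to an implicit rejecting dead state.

States q0..q1 record the length of the longest prefix of `ab` that matches the current input suffix. Reaching q2 means `ab` has been seen, and we stay there forever. Accept from q2.
3 states suffice.
        a   b  
>  q0   q1  q0 
   q1   q1  q2 
 * q2   q2  q2 
(> = start, * = accepting)

start=q0; accept=q2; q0-a>q1; q0-b>q0; q1-a>q1; q1-b>q2; q2-a>q2; q2-b>q2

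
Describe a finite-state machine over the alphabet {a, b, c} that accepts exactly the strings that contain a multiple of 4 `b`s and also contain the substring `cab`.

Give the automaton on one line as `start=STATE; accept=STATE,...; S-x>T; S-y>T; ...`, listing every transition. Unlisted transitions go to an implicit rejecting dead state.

Build one automaton per condition and run them in lockstep. One (4 states) tracks the count of `b`s modulo 4; the other (4 states) tracks whether and how much of `cab` has been seen. Each combined state is a pair, one component from each; accept when both components accept.
16 states suffice.
          a    b    c  
>  s0     s0   s1   s2 
   s1     s1   s3   s4 
   s2     s5   s1   s2 
   s3     s3   s6   s7 
   s4     s8   s3   s4 
   s5     s0   s9   s2 
   s6     s6   s0  s10 
   s7    s11   s6   s7 
   s8     s1  s12   s4 
   s9     s9  s12   s9 
   s10   s13   s0  s10 
   s11    s3  s14   s7 
   s12   s12  s14  s12 
   s13    s6  s15  s10 
   s14   s14  s15  s14 
 * s15   s15   s9  s15 
(> = start, * = accepting)

start=s0; accept=s15; s0-a>s0; s0-b>s1; s0-c>s2; s1-a>s1; s1-b>s3; s1-c>s4; s2-a>s5; s2-b>s1; s2-c>s2; s3-a>s3; s3-b>s6; s3-c>s7; s4-a>s8; s4-b>s3; s4-c>s4; s5-a>s0; s5-b>s9; s5-c>s2; s6-a>s6; s6-b>s0; s6-c>s10; s7-a>s11; s7-b>s6; s7-c>s7; s8-a>s1; s8-b>s12; s8-c>s4; s9-a>s9; s9-b>s12; s9-c>s9; s10-a>s13; s10-b>s0; s10-c>s10; s11-a>s3; s11-b>s14; s11-c>s7; s12-a>s12; s12-b>s14; s12-c>s12; s13-a>s6; s13-b>s15; s13-c>s10; s14-a>s14; s14-b>s15; s14-c>s14; s15-a>s15; s15-b>s9; s15-c>s15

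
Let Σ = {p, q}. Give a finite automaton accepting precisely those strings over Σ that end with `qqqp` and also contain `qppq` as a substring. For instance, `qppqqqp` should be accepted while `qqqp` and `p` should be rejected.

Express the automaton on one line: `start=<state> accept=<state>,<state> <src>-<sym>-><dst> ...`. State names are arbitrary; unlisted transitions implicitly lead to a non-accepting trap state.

Handle the two conditions separately and then intersect. The first has 5 states tracking how much of the suffix `qqqp` has currently been matched; the second has 5 states tracking whether and how much of `qppq` has been seen. A product state is a pair (one from each), accepting exactly when both do.
       p  q 
>  A   A  B 
   B   C  D 
   C   E  B 
   D   C  F 
   E   A  G 
   F   H  F 
   G   I  J 
   H   E  B 
   I   I  G 
   J   I  K 
   K   L  K 
 * L   I  G 
(> = start, * = accepting)

start=A accept=L A-p->A A-q->B B-p->C B-q->D C-p->E C-q->B D-p->C D-q->F E-p->A E-q->G F-p->H F-q->F G-p->I G-q->J H-p->E H-q->B I-p->I I-q->G J-p->I J-q->K K-p->L K-q->K L-p->I L-q->G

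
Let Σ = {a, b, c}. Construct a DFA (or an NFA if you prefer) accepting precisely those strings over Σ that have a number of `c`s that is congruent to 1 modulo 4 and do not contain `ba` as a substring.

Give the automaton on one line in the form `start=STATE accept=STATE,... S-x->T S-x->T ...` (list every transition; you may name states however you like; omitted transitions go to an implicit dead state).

Build one automaton per condition and run them in lockstep. One (4 states) tracks the count of `c`s modulo 4; the other (3 states) tracks partial matches of the forbidden pattern `ba`. Each combined state is a pair, one component from each; accept when both components accept.
          a    b    c  
>  S0     S0   S1   S2 
   S1     S3   S1   S2 
 * S2     S2   S4   S5 
   S3     S3   S3   S6 
 * S4     S6   S4   S5 
   S5     S5   S7   S8 
   S6     S6   S6   S9 
   S7     S9   S7   S8 
   S8     S8  S10   S0 
   S9     S9   S9  S11 
   S10   S11  S10   S0 
   S11   S11  S11   S3 
(> = start, * = accepting)

start=S0 accept=S2,S4 S0-a->S0 S0-b->S1 S0-c->S2 S1-a->S3 S1-b->S1 S1-c->S2 S2-a->S2 S2-b->S4 S2-c->S5 S3-a->S3 S3-b->S3 S3-c->S6 S4-a->S6 S4-b->S4 S4-c->S5 S5-a->S5 S5-b->S7 S5-c->S8 S6-a->S6 S6-b->S6 S6-c->S9 S7-a->S9 S7-b->S7 S7-c->S8 S8-a->S8 S8-b->S10 S8-c->S0 S9-a->S9 S9-b->S9 S9-c->S11 S10-a->S11 S10-b->S10 S10-c->S0 S11-a->S11 S11-b->S11 S11-c->S3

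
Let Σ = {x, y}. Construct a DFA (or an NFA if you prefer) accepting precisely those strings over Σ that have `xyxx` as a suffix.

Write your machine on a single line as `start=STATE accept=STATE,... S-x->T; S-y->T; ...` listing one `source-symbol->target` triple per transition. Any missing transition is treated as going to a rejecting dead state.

Remember how much of `xyxx` the current input suffix matches. State A means no match yet; B means the last symbol is `x`; C means the last 2 symbols are `xy`; D means the last 3 symbols are `xyx`; E means the last 4 symbols are `xyxx`. Only E accepts. On a mismatch, fall back to the longest proper suffix that is still a prefix of `xyxx`.
5 states suffice.
       x  y 
>  A   B  A 
   B   B  C 
   C   D  A 
   D   E  C 
 * E   B  C 
(> = start, * = accepting)

start=A; accept=E; A-x->B; A-y->A; B-x->B; B-y->C; C-x->D; C-y->A; D-x->E; D-y->C; E-x->B; E-y->C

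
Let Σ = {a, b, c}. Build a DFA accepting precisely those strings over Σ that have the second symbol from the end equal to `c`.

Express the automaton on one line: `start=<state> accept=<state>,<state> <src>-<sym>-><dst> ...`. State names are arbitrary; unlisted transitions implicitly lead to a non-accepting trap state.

Because acceptance depends on a position counted from the end, the machine has to buffer the most recent 2 symbols. Make each state the string of the last up-to-2 symbols read; on input `x` shift the window left and append `x`. Accept when the buffered window has length 2 and begins with `c`.
13 states suffice.
          a    b    c  
>  S0     S1   S2   S3 
   S1     S4   S5   S6 
   S2     S7   S8   S9 
   S3    S10  S11  S12 
   S4     S4   S5   S6 
   S5     S7   S8   S9 
   S6    S10  S11  S12 
   S7     S4   S5   S6 
   S8     S7   S8   S9 
   S9    S10  S11  S12 
 * S10    S4   S5   S6 
 * S11    S7   S8   S9 
 * S12   S10  S11  S12 
(> = start, * = accepting)

start=S0 accept=S10,S11,S12 S0-a->S1 S0-b->S2 S0-c->S3 S1-a->S4 S1-b->S5 S1-c->S6 S2-a->S7 S2-b->S8 S2-c->S9 S3-a->S10 S3-b->S11 S3-c->S12 S4-a->S4 S4-b->S5 S4-c->S6 S5-a->S7 S5-b->S8 S5-c->S9 S6-a->S10 S6-b->S11 S6-c->S12 S7-a->S4 S7-b->S5 S7-c->S6 S8-a->S7 S8-b->S8 S8-c->S9 S9-a->S10 S9-b->S11 S9-c->S12 S10-a->S4 S10-b->S5 S10-c->S6 S11-a->S7 S11-b->S8 S11-c->S9 S12-a->S10 S12-b->S11 S12-c->S12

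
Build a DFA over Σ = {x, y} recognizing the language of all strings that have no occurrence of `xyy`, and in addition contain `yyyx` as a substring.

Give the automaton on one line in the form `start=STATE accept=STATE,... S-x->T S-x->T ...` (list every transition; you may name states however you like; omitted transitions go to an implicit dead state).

Handle the two conditions separately and then intersect. The first has 4 states tracking partial matches of the forbidden pattern `xyy`; the second has 5 states tracking whether and how much of `yyyx` has been seen. A product state is a pair (one from each), accepting exactly when both do.
A 13-state machine:
          x    y  
>  q0     q1   q2 
   q1     q1   q3 
   q2     q1   q4 
   q3     q1   q5 
   q4     q1   q6 
   q5     q7   q8 
   q6     q9   q6 
   q7     q7  q10 
   q8    q11   q8 
 * q9     q9  q12 
   q10    q7   q5 
   q11   q11  q11 
 * q12    q9  q11 
(> = start, * = accepting)

start=q0 accept=q9,q12 q0-x->q1 q0-y->q2 q1-x->q1 q1-y->q3 q2-x->q1 q2-y->q4 q3-x->q1 q3-y->q5 q4-x->q1 q4-y->q6 q5-x->q7 q5-y->q8 q6-x->q9 q6-y->q6 q7-x->q7 q7-y->q10 q8-x->q11 q8-y->q8 q9-x->q9 q9-y->q12 q10-x->q7 q10-y->q5 q11-x->q11 q11-y->q11 q12-x->q9 q12-y->q11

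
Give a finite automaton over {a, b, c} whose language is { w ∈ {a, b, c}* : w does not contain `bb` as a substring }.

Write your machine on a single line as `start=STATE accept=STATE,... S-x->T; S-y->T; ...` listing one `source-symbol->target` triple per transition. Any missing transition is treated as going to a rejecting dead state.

start=q0; accept=q0,q1; q0-a->q0; q0-b->q1; q0-c->q0; q1-a->q0; q1-b->q2; q1-c->q0; q2-a->q2; q2-b->q2; q2-c->q2

Track partial matches of the forbidden pattern `bb`. State q2 is a dead state reached once `bb` has occurred; every other state accepts. q0 means no part of `bb` is currently matched.
        a   b   c  
>* q0   q0  q1  q0 
 * q1   q0  q2  q0 
   q2   q2  q2  q2 
(> = start, * = accepting)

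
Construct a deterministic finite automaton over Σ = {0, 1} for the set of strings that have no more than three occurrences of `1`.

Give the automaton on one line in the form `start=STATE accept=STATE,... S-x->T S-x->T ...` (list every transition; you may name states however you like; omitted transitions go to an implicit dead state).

start=S0 accept=S0,S1,S2,S3 S0-0->S0 S0-1->S1 S1-0->S1 S1-1->S2 S2-0->S2 S2-1->S3 S3-0->S3 S3-1->S4 S4-0->S4 S4-1->S4

Only the number of `1`s matters, and only up to 4. Make a chain S0 → S1 → S2 → S3 → S4 advanced by each `1` (with S4 absorbing); every other symbol self-loops. The accepting set is {S0, S1, S2, S3}.
With 5 states:
        0   1  
>* S0   S0  S1 
 * S1   S1  S2 
 * S2   S2  S3 
 * S3   S3  S4 
   S4   S4  S4 
(> = start, * = accepting)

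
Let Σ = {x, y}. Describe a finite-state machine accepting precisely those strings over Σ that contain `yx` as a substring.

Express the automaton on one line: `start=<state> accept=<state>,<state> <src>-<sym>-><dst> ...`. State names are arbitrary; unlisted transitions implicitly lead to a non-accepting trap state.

States A..B record the length of the longest prefix of `yx` that matches the current input suffix. Reaching C means `yx` has been seen, and we stay there forever. Accept from C.
With 3 states:
       x  y 
>  A   A  B 
   B   C  B 
 * C   C  C 
(> = start, * = accepting)

start=A accept=C A-x->A A-y->B B-x->C B-y->B C-x->C C-y->C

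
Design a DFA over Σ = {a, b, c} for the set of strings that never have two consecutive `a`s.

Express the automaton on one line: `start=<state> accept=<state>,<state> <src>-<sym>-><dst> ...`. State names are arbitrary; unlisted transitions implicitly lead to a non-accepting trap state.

start=s0 accept=s0,s1 s0-a->s1 s0-b->s0 s0-c->s0 s1-a->s2 s1-b->s0 s1-c->s0 s2-a->s2 s2-b->s2 s2-c->s2

Track partial matches of the forbidden pattern `aa`. State s2 is a dead state reached once `aa` has occurred; every other state accepts. s0 means no part of `aa` is currently matched.
3 states suffice.
        a   b   c  
>* s0   s1  s0  s0 
 * s1   s2  s0  s0 
   s2   s2  s2  s2 
(> = start, * = accepting)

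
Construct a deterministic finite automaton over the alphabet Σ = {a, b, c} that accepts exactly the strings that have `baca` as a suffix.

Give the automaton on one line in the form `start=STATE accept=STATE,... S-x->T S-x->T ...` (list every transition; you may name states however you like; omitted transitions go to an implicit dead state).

start=S0 accept=S4 S0-a->S0 S0-b->S1 S0-c->S0 S1-a->S2 S1-b->S1 S1-c->S0 S2-a->S0 S2-b->S1 S2-c->S3 S3-a->S4 S3-b->S1 S3-c->S0 S4-a->S0 S4-b->S1 S4-c->S0

Remember how much of `baca` the current input suffix matches. State S0 means no match yet; S1 means the last symbol is `b`; S2 means the last 2 symbols are `ba`; S3 means the last 3 symbols are `bac`; S4 means the last 4 symbols are `baca`. Only S4 accepts. On a mismatch, fall back to the longest proper suffix that is still a prefix of `baca`.
        a   b   c  
>  S0   S0  S1  S0 
   S1   S2  S1  S0 
   S2   S0  S1  S3 
   S3   S4  S1  S0 
 * S4   S0  S1  S0 
(> = start, * = accepting)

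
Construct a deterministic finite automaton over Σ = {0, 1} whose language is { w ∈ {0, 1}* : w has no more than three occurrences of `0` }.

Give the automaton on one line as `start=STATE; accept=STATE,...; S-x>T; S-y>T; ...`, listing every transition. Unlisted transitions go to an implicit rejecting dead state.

Count `0`s, saturating at 4: states q0 through q3 mean 0 through 3 `0`s seen; q4 means more than 3. Each `0` increments (capped at q4); other symbols loop. Accept from {q0, q1, q2, q3}.
5 states suffice.
        0   1  
>* q0   q1  q0 
 * q1   q2  q1 
 * q2   q3  q2 
 * q3   q4  q3 
   q4   q4  q4 
(> = start, * = accepting)

start=q0; accept=q0,q1,q2,q3; q0-0>q1; q0-1>q0; q1-0>q2; q1-1>q1; q2-0>q3; q2-1>q2; q3-0>q4; q3-1>q3; q4-0>q4; q4-1>q4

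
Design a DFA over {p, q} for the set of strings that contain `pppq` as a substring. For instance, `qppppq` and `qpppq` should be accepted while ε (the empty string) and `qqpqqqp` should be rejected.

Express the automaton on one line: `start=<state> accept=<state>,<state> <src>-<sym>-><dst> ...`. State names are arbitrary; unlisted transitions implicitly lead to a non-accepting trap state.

Track how much of `pppq` has been matched so far: state S0 is no progress, S4 is the absorbing accept state reached once `pppq` has occurred. Intermediate states record partial matches; on a mismatch, fall back to the longest reusable overlap.
A 5-state machine:
        p   q  
>  S0   S1  S0 
   S1   S2  S0 
   S2   S3  S0 
   S3   S3  S4 
 * S4   S4  S4 
(> = start, * = accepting)

start=S0 accept=S4 S0-p->S1 S0-q->S0 S1-p->S2 S1-q->S0 S2-p->S3 S2-q->S0 S3-p->S3 S3-q->S4 S4-p->S4 S4-q->S4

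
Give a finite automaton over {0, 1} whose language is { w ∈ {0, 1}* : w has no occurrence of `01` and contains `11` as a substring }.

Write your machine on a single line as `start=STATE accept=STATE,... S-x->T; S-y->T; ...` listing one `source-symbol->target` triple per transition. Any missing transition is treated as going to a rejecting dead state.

Build one automaton per condition and run them in lockstep. The first has 3 states tracking partial matches of the forbidden pattern `01`; the second has 3 states tracking whether and how much of `11` has been seen. A product state is a pair (one from each), accepting exactly when both do. After merging equivalent states the machine shrinks.
With 5 states:
        0   1  
>  q0   q1  q2 
   q1   q1  q1 
   q2   q1  q3 
 * q3   q4  q3 
 * q4   q4  q1 
(> = start, * = accepting)

start=q0; accept=q3,q4; q0-0->q1; q0-1->q2; q1-0->q1; q1-1->q1; q2-0->q1; q2-1->q3; q3-0->q4; q3-1->q3; q4-0->q4; q4-1->q1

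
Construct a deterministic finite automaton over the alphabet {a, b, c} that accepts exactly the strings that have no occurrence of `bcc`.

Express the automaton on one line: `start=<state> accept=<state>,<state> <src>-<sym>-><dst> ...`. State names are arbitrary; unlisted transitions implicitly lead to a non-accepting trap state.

Track partial matches of the forbidden pattern `bcc`. State q3 is a dead state reached once `bcc` has occurred; every other state accepts. q0 means no part of `bcc` is currently matched.
With 4 states:
        a   b   c  
>* q0   q0  q1  q0 
 * q1   q0  q1  q2 
 * q2   q0  q1  q3 
   q3   q3  q3  q3 
(> = start, * = accepting)

start=q0 accept=q0,q1,q2 q0-a->q0 q0-b->q1 q0-c->q0 q1-a->q0 q1-b->q1 q1-c->q2 q2-a->q0 q2-b->q1 q2-c->q3 q3-a->q3 q3-b->q3 q3-c->q3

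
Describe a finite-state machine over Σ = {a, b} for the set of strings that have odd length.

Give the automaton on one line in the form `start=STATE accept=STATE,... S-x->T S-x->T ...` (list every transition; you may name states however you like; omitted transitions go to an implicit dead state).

Only the length mod 2 matters, so use a 2-cycle: from any state, every input symbol moves to the next state, wrapping s1 back to s0. Mark s1 accepting.
        a   b  
>  s0   s1  s1 
 * s1   s0  s0 
(> = start, * = accepting)

start=s0 accept=s1 s0-a->s1 s0-b->s1 s1-a->s0 s1-b->s0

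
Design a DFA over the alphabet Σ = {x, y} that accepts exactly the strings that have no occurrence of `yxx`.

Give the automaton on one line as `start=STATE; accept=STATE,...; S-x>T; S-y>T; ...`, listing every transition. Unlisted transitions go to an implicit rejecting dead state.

start=q0; accept=q0,q1,q2; q0-x>q0; q0-y>q1; q1-x>q2; q1-y>q1; q2-x>q3; q2-y>q1; q3-x>q3; q3-y>q3

This is the complement of 'contains `yxx`'. Use the same substring-matching states — q0 through q3 holding how much of `yxx` has just been matched — but flip the accepting set: everything except the trap q3 accepts.
4 states suffice.
        x   y  
>* q0   q0  q1 
 * q1   q2  q1 
 * q2   q3  q1 
   q3   q3  q3 
(> = start, * = accepting)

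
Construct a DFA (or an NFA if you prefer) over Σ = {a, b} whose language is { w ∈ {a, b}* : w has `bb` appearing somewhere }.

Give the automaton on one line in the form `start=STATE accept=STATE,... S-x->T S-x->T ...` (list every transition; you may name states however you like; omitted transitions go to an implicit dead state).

start=q0 accept=q2 q0-a->q0 q0-b->q1 q1-a->q0 q1-b->q2 q2-a->q2 q2-b->q2

States q0..q1 record the length of the longest prefix of `bb` that matches the current input suffix. Reaching q2 means `bb` has been seen, and we stay there forever. Accept from q2.
        a   b  
>  q0   q0  q1 
   q1   q0  q2 
 * q2   q2  q2 
(> = start, * = accepting)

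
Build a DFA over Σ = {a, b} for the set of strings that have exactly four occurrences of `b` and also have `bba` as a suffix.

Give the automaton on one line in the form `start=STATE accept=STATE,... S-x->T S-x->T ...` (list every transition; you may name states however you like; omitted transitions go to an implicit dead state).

Run two small machines in parallel and take their product. One (6 states) tracks the count of `b`s, saturating at 5; the other (4 states) tracks how much of the suffix `bba` has currently been matched. Each combined state is a pair, one component from each; accept when both components accept.
A 19-state machine:
          a    b  
>  S0     S0   S1 
   S1     S2   S3 
   S2     S2   S4 
   S3     S5   S6 
   S4     S7   S6 
   S5     S7   S8 
   S6     S9  S10 
   S7     S7   S8 
   S8    S11  S10 
   S9    S11  S12 
   S10   S13  S14 
   S11   S11  S12 
   S12   S15  S14 
 * S13   S15  S16 
   S14   S17  S14 
   S15   S15  S16 
   S16   S18  S14 
   S17   S18  S16 
   S18   S18  S16 
(> = start, * = accepting)

start=S0 accept=S13 S0-a->S0 S0-b->S1 S1-a->S2 S1-b->S3 S2-a->S2 S2-b->S4 S3-a->S5 S3-b->S6 S4-a->S7 S4-b->S6 S5-a->S7 S5-b->S8 S6-a->S9 S6-b->S10 S7-a->S7 S7-b->S8 S8-a->S11 S8-b->S10 S9-a->S11 S9-b->S12 S10-a->S13 S10-b->S14 S11-a->S11 S11-b->S12 S12-a->S15 S12-b->S14 S13-a->S15 S13-b->S16 S14-a->S17 S14-b->S14 S15-a->S15 S15-b->S16 S16-a->S18 S16-b->S14 S17-a->S18 S17-b->S16 S18-a->S18 S18-b->S16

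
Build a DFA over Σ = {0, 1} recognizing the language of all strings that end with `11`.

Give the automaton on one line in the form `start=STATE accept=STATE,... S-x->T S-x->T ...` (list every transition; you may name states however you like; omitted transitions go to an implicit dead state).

start=s0 accept=s2 s0-0->s0 s0-1->s1 s1-0->s0 s1-1->s2 s2-0->s0 s2-1->s2

Let each state record the length of the longest suffix of the input read so far that is also a prefix of `11`. s1 means the last symbol is `1`; s2 means the last 2 symbols are `11`. Accept only at s2, where the string currently ends in `11`.
A 3-state machine:
        0   1  
>  s0   s0  s1 
   s1   s0  s2 
 * s2   s0  s2 
(> = start, * = accepting)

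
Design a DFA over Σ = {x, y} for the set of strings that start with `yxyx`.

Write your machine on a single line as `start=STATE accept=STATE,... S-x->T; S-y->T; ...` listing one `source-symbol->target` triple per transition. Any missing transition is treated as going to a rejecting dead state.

start=A; accept=E; A-x->F; A-y->B; B-x->C; B-y->F; C-x->F; C-y->D; D-x->E; D-y->F; E-x->E; E-y->E; F-x->F; F-y->F

Check the first 4 symbols one by one: A through D record how many have matched `yxyx` so far; any wrong symbol goes to the dead state F. After all 4 match we enter the accepting sink E.
6 states suffice.
       x  y 
>  A   F  B 
   B   C  F 
   C   F  D 
   D   E  F 
 * E   E  E 
   F   F  F 
(> = start, * = accepting)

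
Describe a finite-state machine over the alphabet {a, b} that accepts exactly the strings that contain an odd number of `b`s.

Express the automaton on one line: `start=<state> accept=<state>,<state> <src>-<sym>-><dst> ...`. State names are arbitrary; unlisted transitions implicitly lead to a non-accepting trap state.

start=s0 accept=s1 s0-a->s0 s0-b->s1 s1-a->s1 s1-b->s0

The only thing that matters is how many `b`s have appeared, reduced mod 2. Use one state per residue: s0 for 0, …, s1 for 1. Reading `b` moves to the next residue; anything else stays put. s1 is accepting.
        a   b  
>  s0   s0  s1 
 * s1   s1  s0 
(> = start, * = accepting)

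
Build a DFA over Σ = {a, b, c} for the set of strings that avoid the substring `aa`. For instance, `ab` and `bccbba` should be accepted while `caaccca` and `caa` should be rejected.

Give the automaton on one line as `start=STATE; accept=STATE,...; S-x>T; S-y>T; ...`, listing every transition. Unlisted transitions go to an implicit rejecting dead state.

Track partial matches of the forbidden pattern `aa`. State s2 is a dead state reached once `aa` has occurred; every other state accepts. s0 means no part of `aa` is currently matched.
A 3-state machine:
        a   b   c  
>* s0   s1  s0  s0 
 * s1   s2  s0  s0 
   s2   s2  s2  s2 
(> = start, * = accepting)

start=s0; accept=s0,s1; s0-a>s1; s0-b>s0; s0-c>s0; s1-a>s2; s1-b>s0; s1-c>s0; s2-a>s2; s2-b>s2; s2-c>s2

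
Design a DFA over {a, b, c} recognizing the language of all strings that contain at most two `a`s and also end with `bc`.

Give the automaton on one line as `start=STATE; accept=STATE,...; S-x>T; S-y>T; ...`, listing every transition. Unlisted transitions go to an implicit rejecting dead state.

start=q0; accept=q5,q8,q9; q0-a>q1; q0-b>q2; q0-c>q0; q1-a>q3; q1-b>q4; q1-c>q1; q2-a>q1; q2-b>q2; q2-c>q5; q3-a>q6; q3-b>q7; q3-c>q3; q4-a>q3; q4-b>q4; q4-c>q8; q5-a>q1; q5-b>q2; q5-c>q0; q6-a>q6; q6-b>q6; q6-c>q6; q7-a>q6; q7-b>q7; q7-c>q9; q8-a>q3; q8-b>q4; q8-c>q1; q9-a>q6; q9-b>q7; q9-c>q3

Handle the two conditions separately and then intersect. One (4 states) tracks the count of `a`s, saturating at 3; the other (3 states) tracks how much of the suffix `bc` has currently been matched. Each combined state is a pair, one component from each; accept when both components accept. After merging equivalent states the machine shrinks.
A 10-state machine:
        a   b   c  
>  q0   q1  q2  q0 
   q1   q3  q4  q1 
   q2   q1  q2  q5 
   q3   q6  q7  q3 
   q4   q3  q4  q8 
 * q5   q1  q2  q0 
   q6   q6  q6  q6 
   q7   q6  q7  q9 
 * q8   q3  q4  q1 
 * q9   q6  q7  q3 
(> = start, * = accepting)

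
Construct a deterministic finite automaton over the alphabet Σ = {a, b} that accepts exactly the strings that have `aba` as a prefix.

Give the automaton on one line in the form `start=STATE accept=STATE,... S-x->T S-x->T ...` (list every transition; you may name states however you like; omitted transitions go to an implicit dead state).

start=S0 accept=S3 S0-a->S1 S0-b->S4 S1-a->S4 S1-b->S2 S2-a->S3 S2-b->S4 S3-a->S3 S3-b->S3 S4-a->S4 S4-b->S4

Walk along `aba` while the input agrees: from S0 take `a` to S1, and so on. Any deviation drops to the rejecting sink S4. Once S3 is reached the prefix is confirmed and every continuation is accepted.
With 5 states:
        a   b  
>  S0   S1  S4 
   S1   S4  S2 
   S2   S3  S4 
 * S3   S3  S3 
   S4   S4  S4 
(> = start, * = accepting)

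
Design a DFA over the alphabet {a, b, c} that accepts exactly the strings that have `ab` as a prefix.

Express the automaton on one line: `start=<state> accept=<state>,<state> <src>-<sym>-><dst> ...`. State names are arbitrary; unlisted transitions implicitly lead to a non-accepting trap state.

Check the first 2 symbols one by one: s0 through s1 record how many have matched `ab` so far; any wrong symbol goes to the dead state s3. After all 2 match we enter the accepting sink s2.
4 states suffice.
        a   b   c  
>  s0   s1  s3  s3 
   s1   s3  s2  s3 
 * s2   s2  s2  s2 
   s3   s3  s3  s3 
(> = start, * = accepting)

start=s0 accept=s2 s0-a->s1 s0-b->s3 s0-c->s3 s1-a->s3 s1-b->s2 s1-c->s3 s2-a->s2 s2-b->s2 s2-c->s2 s3-a->s3 s3-b->s3 s3-c->s3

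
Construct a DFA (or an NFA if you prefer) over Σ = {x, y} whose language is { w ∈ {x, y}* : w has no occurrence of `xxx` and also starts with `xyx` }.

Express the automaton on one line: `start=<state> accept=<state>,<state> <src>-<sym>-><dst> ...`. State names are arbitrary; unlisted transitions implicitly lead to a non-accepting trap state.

start=q0 accept=q7,q8,q9 q0-x->q1 q0-y->q2 q1-x->q3 q1-y->q4 q2-x->q5 q2-y->q2 q3-x->q6 q3-y->q2 q4-x->q7 q4-y->q2 q5-x->q3 q5-y->q2 q6-x->q6 q6-y->q6 q7-x->q8 q7-y->q9 q8-x->q10 q8-y->q9 q9-x->q7 q9-y->q9 q10-x->q10 q10-y->q10

Run two small machines in parallel and take their product. The first has 4 states tracking partial matches of the forbidden pattern `xxx`; the second has 5 states tracking whether the input so far still matches the prefix `xyx`. A product state is a pair (one from each), accepting exactly when both do.
          x    y  
>  q0     q1   q2 
   q1     q3   q4 
   q2     q5   q2 
   q3     q6   q2 
   q4     q7   q2 
   q5     q3   q2 
   q6     q6   q6 
 * q7     q8   q9 
 * q8    q10   q9 
 * q9     q7   q9 
   q10   q10  q10 
(> = start, * = accepting)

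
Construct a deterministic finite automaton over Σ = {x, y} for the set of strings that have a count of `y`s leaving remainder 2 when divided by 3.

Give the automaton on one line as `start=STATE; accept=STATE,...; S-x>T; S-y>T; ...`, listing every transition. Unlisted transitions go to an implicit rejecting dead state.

start=A; accept=C; A-x>A; A-y>B; B-x>B; B-y>C; C-x>C; C-y>A

Keep the running count of `y`s modulo 3: each `y` advances along the cycle A → B → C → A while other symbols loop. Accept at C.
3 states suffice.
       x  y 
>  A   A  B 
   B   B  C 
 * C   C  A 
(> = start, * = accepting)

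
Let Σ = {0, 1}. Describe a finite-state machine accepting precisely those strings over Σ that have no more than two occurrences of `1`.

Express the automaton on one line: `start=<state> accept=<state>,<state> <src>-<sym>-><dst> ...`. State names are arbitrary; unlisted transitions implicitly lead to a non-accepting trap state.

start=A accept=A,B,C A-0->A A-1->B B-0->B B-1->C C-0->C C-1->D D-0->D D-1->D

Only the number of `1`s matters, and only up to 3. Make a chain A → B → C → D advanced by each `1` (with D absorbing); every other symbol self-loops. The accepting set is {A, B, C}.
4 states suffice.
       0  1 
>* A   A  B 
 * B   B  C 
 * C   C  D 
   D   D  D 
(> = start, * = accepting)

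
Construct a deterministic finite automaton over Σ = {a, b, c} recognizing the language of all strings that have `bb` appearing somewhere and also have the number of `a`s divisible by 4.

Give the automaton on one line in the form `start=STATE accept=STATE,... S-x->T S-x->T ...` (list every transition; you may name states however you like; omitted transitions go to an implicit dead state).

Run two small machines in parallel and take their product. One (3 states) tracks whether and how much of `bb` has been seen; the other (4 states) tracks the count of `a`s modulo 4. Each combined state is a pair, one component from each; accept when both components accept.
12 states suffice.
          a    b    c  
>  q0     q1   q2   q0 
   q1     q3   q4   q1 
   q2     q1   q5   q0 
   q3     q6   q7   q3 
   q4     q3   q8   q1 
 * q5     q8   q5   q5 
   q6     q0   q9   q6 
   q7     q6  q10   q3 
   q8    q10   q8   q8 
   q9     q0  q11   q6 
   q10   q11  q10  q10 
   q11    q5  q11  q11 
(> = start, * = accepting)

start=q0 accept=q5 q0-a->q1 q0-b->q2 q0-c->q0 q1-a->q3 q1-b->q4 q1-c->q1 q2-a->q1 q2-b->q5 q2-c->q0 q3-a->q6 q3-b->q7 q3-c->q3 q4-a->q3 q4-b->q8 q4-c->q1 q5-a->q8 q5-b->q5 q5-c->q5 q6-a->q0 q6-b->q9 q6-c->q6 q7-a->q6 q7-b->q10 q7-c->q3 q8-a->q10 q8-b->q8 q8-c->q8 q9-a->q0 q9-b->q11 q9-c->q6 q10-a->q11 q10-b->q10 q10-c->q10 q11-a->q5 q11-b->q11 q11-c->q11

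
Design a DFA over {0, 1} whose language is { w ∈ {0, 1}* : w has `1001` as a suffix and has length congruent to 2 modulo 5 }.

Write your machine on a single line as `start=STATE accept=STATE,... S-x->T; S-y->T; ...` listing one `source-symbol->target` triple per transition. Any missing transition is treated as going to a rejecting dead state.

start=q0; accept=q8; q0-0->q1; q0-1->q1; q1-0->q2; q1-1->q2; q2-0->q3; q2-1->q3; q3-0->q4; q3-1->q5; q4-0->q0; q4-1->q0; q5-0->q6; q5-1->q0; q6-0->q7; q6-1->q1; q7-0->q2; q7-1->q8; q8-0->q3; q8-1->q3

Build one automaton per condition and run them in lockstep. The first has 5 states tracking how much of the suffix `1001` has currently been matched; the second has 5 states tracking the input length modulo 5. A product state is a pair (one from each), accepting exactly when both do. Minimizing collapses redundant product states.
A 9-state machine:
        0   1  
>  q0   q1  q1 
   q1   q2  q2 
   q2   q3  q3 
   q3   q4  q5 
   q4   q0  q0 
   q5   q6  q0 
   q6   q7  q1 
   q7   q2  q8 
 * q8   q3  q3 
(> = start, * = accepting)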